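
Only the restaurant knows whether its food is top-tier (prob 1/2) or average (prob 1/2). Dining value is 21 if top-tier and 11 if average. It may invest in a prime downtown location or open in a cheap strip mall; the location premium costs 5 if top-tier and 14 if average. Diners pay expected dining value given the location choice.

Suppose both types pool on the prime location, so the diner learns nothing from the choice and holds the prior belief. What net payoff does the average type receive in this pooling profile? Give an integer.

2

Pooled price premium = 1/2·21 + 1/2·11 = 16.
average pays cost 14 for the prime location, so net payoff = 16 − 14 = 2.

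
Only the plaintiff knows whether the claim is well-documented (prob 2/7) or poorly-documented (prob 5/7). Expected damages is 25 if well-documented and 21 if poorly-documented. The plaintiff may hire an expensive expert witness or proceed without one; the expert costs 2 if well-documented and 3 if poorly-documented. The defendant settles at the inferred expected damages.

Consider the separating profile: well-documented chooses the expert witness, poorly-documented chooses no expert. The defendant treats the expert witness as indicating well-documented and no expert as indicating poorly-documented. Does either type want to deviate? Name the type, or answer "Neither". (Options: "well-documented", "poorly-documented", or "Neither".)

The expert witness pays 25; no expert pays 21.
well-documented: assigned the expert witness, nets 25 − 2 = 23; deviating to no expert nets 21.
poorly-documented: assigned no expert, nets 21; deviating to the expert witness nets 25 − 3 = 22.
The poorly-documented type gains 1 by deviating.

poorly-documented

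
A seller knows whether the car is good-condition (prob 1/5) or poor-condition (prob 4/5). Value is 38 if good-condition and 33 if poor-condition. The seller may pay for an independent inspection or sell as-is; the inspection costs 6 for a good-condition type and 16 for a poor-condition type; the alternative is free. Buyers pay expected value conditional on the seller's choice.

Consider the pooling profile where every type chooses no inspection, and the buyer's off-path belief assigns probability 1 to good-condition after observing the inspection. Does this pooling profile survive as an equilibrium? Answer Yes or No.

On path, the buyer holds the prior and pays 1/5·38 + 4/5·33 = 34. Off path (the inspection), believing good-condition, it pays 38.
good-condition: no inspection nets 34; the inspection nets 38 − 6 = 32. good-condition stays.
poor-condition: no inspection nets 34; the inspection nets 38 − 16 = 22. poor-condition stays.
No type deviates, so pooling is sustained.

Yes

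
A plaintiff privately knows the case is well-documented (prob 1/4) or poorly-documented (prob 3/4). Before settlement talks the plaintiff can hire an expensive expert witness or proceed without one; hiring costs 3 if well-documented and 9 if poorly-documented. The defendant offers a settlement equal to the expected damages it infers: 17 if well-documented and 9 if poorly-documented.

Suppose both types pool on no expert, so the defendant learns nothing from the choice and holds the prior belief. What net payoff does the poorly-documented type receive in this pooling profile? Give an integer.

11

Pooled settlement = 1/4·17 + 3/4·9 = 11.
poorly-documented pays no cost for no expert, so net payoff = 11.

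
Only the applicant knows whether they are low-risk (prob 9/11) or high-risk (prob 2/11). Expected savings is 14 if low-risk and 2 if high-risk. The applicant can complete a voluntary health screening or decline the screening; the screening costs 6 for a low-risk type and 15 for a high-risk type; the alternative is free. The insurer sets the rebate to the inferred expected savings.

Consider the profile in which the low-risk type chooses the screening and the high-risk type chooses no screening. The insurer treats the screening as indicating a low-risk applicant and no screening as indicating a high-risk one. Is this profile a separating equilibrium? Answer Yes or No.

Under these beliefs, the screening earns rebate 14 and no screening earns rebate 2.
low-risk: the screening nets 14 − 6 = 8; no screening nets 2. low-risk prefers the screening.
high-risk: the screening nets 14 − 15 = -1; no screening nets 2. high-risk prefers no screening.
Neither type deviates, so the separating profile is an equilibrium.

Yes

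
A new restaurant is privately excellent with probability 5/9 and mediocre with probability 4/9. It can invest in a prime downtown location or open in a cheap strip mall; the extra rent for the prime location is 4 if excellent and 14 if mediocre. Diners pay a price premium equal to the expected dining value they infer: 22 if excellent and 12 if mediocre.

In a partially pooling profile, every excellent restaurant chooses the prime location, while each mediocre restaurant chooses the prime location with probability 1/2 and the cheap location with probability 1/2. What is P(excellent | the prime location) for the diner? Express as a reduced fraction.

P(the prime location) = (5/9)·1 + (4/9)·(1/2) = 7/9.
By Bayes' rule, P(excellent | the prime location) = (5/9) / (7/9) = 5/7.

5/7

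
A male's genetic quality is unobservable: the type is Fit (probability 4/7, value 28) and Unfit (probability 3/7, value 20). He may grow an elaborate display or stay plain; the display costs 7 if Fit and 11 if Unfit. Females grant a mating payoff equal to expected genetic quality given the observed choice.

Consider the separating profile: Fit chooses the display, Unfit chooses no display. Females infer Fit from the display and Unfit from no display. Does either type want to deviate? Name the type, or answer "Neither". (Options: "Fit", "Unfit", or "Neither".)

Neither

The display pays 28; no display pays 20.
Fit: assigned the display, nets 28 − 7 = 21; deviating to no display nets 20.
Unfit: assigned no display, nets 20; deviating to the display nets 28 − 11 = 17.
Both types strictly prefer their assigned action; no profitable deviation.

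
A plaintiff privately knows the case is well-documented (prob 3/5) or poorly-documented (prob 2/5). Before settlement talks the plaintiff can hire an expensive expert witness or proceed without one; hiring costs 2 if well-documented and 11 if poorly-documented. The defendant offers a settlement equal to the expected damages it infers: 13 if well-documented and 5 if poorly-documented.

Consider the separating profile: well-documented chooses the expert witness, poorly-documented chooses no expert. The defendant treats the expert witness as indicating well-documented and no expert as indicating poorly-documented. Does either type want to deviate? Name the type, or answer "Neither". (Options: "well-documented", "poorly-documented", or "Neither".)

The expert witness pays 13; no expert pays 5.
well-documented: assigned the expert witness, nets 13 − 2 = 11; deviating to no expert nets 5.
poorly-documented: assigned no expert, nets 5; deviating to the expert witness nets 13 − 11 = 2.
Both types strictly prefer their assigned action; no profitable deviation.

Neither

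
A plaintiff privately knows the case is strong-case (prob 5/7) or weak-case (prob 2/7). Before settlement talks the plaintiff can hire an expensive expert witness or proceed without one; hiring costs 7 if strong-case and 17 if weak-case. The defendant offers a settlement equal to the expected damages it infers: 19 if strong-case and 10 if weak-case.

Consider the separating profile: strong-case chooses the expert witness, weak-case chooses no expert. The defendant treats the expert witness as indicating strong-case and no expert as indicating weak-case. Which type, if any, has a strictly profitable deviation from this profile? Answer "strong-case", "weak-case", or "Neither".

Neither

The expert witness pays 19; no expert pays 10.
strong-case: assigned the expert witness, nets 19 − 7 = 12; deviating to no expert nets 10.
weak-case: assigned no expert, nets 10; deviating to the expert witness nets 19 − 17 = 2.
Both types strictly prefer their assigned action; no profitable deviation.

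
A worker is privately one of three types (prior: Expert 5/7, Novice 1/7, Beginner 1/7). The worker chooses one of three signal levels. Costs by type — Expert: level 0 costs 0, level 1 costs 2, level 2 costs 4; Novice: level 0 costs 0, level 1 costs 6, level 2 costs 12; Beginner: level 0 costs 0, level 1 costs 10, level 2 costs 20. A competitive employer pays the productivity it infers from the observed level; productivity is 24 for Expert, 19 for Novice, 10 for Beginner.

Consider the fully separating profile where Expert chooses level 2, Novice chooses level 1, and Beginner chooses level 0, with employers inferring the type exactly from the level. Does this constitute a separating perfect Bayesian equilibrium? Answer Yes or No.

Separating wages: level 2 → 24, level 1 → 19, level 0 → 10.
Expert (assigned level 2): level 0: 10 − 0 = 10; level 1: 19 − 2 = 17; level 2: 24 − 4 = 20. Expert stays.
Novice (assigned level 1): level 0: 10 − 0 = 10; level 1: 19 − 6 = 13; level 2: 24 − 12 = 12. Novice stays.
Beginner (assigned level 0): level 0: 10 − 0 = 10; level 1: 19 − 10 = 9; level 2: 24 − 20 = 4. Beginner stays.
Every type prefers its assigned level; separation holds.

Yes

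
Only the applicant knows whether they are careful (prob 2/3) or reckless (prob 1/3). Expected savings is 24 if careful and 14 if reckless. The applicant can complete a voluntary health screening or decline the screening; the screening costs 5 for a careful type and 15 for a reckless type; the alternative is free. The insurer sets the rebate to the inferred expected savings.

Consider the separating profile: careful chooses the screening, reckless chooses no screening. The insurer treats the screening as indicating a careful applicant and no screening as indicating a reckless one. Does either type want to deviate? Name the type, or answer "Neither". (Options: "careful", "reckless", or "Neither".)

Neither

The screening pays 24; no screening pays 14.
careful: assigned the screening, nets 24 − 5 = 19; deviating to no screening nets 14.
reckless: assigned no screening, nets 14; deviating to the screening nets 24 − 15 = 9.
Both types strictly prefer their assigned action; no profitable deviation.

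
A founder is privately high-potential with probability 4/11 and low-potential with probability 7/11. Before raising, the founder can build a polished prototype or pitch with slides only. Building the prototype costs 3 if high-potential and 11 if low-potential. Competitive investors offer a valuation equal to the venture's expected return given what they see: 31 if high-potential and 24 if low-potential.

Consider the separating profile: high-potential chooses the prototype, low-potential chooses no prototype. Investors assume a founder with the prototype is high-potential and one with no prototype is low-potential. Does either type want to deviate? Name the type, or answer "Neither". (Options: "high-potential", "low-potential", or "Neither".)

Neither

The prototype pays 31; no prototype pays 24.
high-potential: assigned the prototype, nets 31 − 3 = 28; deviating to no prototype nets 24.
low-potential: assigned no prototype, nets 24; deviating to the prototype nets 31 − 11 = 20.
Both types strictly prefer their assigned action; no profitable deviation.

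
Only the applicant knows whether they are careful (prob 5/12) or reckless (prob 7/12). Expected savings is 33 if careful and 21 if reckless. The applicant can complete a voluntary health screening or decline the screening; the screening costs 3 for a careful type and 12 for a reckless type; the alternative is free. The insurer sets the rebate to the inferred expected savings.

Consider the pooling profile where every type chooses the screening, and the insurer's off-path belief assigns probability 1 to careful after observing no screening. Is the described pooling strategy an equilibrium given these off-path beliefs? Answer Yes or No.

On path, the insurer holds the prior and pays 5/12·33 + 7/12·21 = 26. Off path (no screening), believing careful, it pays 33.
careful: the screening nets 26 − 3 = 23; no screening nets 33. careful would deviate.
reckless: the screening nets 26 − 12 = 14; no screening nets 33. reckless would deviate.
A type deviates, so pooling fails.

No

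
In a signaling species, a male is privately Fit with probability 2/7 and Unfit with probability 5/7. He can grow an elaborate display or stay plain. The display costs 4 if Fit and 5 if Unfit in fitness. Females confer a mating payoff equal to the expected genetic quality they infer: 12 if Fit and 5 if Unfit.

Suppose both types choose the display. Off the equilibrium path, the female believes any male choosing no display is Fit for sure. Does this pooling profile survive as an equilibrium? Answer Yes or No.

On path, the female holds the prior and pays 2/7·12 + 5/7·5 = 7. Off path (no display), believing Fit, it pays 12.
Fit: the display nets 7 − 4 = 3; no display nets 12. Fit would deviate.
Unfit: the display nets 7 − 5 = 2; no display nets 12. Unfit would deviate.
A type deviates, so pooling fails.

No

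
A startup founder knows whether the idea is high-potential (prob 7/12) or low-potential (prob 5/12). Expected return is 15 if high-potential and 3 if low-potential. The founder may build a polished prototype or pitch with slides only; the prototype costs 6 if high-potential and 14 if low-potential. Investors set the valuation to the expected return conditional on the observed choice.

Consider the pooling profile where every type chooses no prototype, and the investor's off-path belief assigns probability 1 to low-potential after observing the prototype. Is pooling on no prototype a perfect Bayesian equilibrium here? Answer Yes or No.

On path, the investor holds the prior and pays 7/12·15 + 5/12·3 = 10. Off path (the prototype), believing low-potential, it pays 3.
high-potential: no prototype nets 10; the prototype nets 3 − 6 = -3. high-potential stays.
low-potential: no prototype nets 10; the prototype nets 3 − 14 = -11. low-potential stays.
No type deviates, so pooling is sustained.

Yes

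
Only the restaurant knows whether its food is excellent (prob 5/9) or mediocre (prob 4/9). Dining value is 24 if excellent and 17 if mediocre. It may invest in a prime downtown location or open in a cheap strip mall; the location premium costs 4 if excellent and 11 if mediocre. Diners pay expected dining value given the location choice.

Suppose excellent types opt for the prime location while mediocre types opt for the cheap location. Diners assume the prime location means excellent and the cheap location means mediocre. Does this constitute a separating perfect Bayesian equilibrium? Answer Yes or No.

Yes

Under these beliefs, the prime location earns price premium 24 and the cheap location earns price premium 17.
excellent: the prime location nets 24 − 4 = 20; the cheap location nets 17. excellent prefers the prime location.
mediocre: the prime location nets 24 − 11 = 13; the cheap location nets 17. mediocre prefers the cheap location.
Neither type deviates, so the separating profile is an equilibrium.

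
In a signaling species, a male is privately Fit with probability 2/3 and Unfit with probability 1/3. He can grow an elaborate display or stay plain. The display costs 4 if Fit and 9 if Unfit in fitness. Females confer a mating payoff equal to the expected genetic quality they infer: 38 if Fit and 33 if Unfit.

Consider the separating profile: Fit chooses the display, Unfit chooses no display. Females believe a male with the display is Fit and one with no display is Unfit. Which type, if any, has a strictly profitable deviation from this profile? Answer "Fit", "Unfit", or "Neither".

Neither

The display pays 38; no display pays 33.
Fit: assigned the display, nets 38 − 4 = 34; deviating to no display nets 33.
Unfit: assigned no display, nets 33; deviating to the display nets 38 − 9 = 29.
Both types strictly prefer their assigned action; no profitable deviation.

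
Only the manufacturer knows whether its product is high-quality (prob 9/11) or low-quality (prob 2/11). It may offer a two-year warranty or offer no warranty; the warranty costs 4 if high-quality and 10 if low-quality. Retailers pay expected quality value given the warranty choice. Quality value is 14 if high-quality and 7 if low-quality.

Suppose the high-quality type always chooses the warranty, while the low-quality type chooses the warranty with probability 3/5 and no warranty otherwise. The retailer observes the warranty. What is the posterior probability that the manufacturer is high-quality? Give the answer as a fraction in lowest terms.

15/17

P(the warranty) = (9/11)·1 + (2/11)·(3/5) = 51/55.
By Bayes' rule, P(high-quality | the warranty) = (9/11) / (51/55) = 15/17.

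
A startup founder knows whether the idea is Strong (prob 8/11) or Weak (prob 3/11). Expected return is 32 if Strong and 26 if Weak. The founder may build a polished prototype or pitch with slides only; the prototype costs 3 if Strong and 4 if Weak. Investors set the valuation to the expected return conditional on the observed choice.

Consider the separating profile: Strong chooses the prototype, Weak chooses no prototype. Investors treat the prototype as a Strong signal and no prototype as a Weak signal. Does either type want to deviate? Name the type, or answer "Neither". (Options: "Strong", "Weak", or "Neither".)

Weak

The prototype pays 32; no prototype pays 26.
Strong: assigned the prototype, nets 32 − 3 = 29; deviating to no prototype nets 26.
Weak: assigned no prototype, nets 26; deviating to the prototype nets 32 − 4 = 28.
The Weak type gains 2 by deviating.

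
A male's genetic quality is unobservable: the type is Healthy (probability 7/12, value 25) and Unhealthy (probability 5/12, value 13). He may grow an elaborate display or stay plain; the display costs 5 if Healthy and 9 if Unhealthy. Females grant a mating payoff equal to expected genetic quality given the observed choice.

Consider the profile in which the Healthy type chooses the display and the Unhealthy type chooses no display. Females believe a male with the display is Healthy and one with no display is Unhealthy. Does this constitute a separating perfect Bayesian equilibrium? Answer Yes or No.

Under these beliefs, the display earns mating payoff 25 and no display earns mating payoff 13.
Healthy: the display nets 25 − 5 = 20; no display nets 13. Healthy prefers the display.
Unhealthy: the display nets 25 − 9 = 16; no display nets 13. Unhealthy would deviate to the display.
Unhealthy has a profitable deviation, so the profile is not an equilibrium.

No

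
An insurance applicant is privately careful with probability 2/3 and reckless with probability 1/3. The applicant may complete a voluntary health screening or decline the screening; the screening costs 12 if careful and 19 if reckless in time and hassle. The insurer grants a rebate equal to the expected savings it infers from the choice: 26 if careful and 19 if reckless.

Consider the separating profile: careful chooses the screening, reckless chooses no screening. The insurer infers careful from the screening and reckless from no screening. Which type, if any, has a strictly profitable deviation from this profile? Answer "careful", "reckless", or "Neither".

The screening pays 26; no screening pays 19.
careful: assigned the screening, nets 26 − 12 = 14; deviating to no screening nets 19.
reckless: assigned no screening, nets 19; deviating to the screening nets 26 − 19 = 7.
The careful type gains 5 by deviating.

careful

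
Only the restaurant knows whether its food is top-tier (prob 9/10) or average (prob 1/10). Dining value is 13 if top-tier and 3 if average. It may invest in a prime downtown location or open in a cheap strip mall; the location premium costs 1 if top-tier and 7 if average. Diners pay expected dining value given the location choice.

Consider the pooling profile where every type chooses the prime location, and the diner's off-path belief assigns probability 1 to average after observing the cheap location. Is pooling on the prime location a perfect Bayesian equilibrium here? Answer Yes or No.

Yes

On path, the diner holds the prior and pays 9/10·13 + 1/10·3 = 12. Off path (the cheap location), believing average, it pays 3.
top-tier: the prime location nets 12 − 1 = 11; the cheap location nets 3. top-tier stays.
average: the prime location nets 12 − 7 = 5; the cheap location nets 3. average stays.
No type deviates, so pooling is sustained.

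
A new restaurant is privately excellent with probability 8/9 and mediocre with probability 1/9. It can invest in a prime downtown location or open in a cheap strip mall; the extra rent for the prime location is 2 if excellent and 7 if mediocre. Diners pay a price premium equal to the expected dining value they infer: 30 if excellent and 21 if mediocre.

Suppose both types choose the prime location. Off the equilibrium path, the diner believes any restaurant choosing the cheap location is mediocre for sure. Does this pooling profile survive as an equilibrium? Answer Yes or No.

On path, the diner holds the prior and pays 8/9·30 + 1/9·21 = 29. Off path (the cheap location), believing mediocre, it pays 21.
excellent: the prime location nets 29 − 2 = 27; the cheap location nets 21. excellent stays.
mediocre: the prime location nets 29 − 7 = 22; the cheap location nets 21. mediocre stays.
No type deviates, so pooling is sustained.

Yes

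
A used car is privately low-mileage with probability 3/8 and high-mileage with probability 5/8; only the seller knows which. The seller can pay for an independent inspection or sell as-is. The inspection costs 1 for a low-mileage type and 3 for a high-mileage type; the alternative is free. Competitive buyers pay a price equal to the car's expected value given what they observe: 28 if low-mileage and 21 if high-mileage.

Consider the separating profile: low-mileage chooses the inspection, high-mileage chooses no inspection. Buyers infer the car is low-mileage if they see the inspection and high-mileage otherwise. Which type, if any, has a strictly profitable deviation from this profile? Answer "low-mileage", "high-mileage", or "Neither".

high-mileage

The inspection pays 28; no inspection pays 21.
low-mileage: assigned the inspection, nets 28 − 1 = 27; deviating to no inspection nets 21.
high-mileage: assigned no inspection, nets 21; deviating to the inspection nets 28 − 3 = 25.
The high-mileage type gains 4 by deviating.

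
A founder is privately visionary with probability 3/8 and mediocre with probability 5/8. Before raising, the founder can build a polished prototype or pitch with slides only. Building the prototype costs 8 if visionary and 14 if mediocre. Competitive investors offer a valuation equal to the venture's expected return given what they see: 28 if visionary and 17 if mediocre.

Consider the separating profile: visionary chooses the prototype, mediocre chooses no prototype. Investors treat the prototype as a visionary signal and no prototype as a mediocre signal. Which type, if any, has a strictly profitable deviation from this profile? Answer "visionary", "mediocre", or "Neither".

The prototype pays 28; no prototype pays 17.
visionary: assigned the prototype, nets 28 − 8 = 20; deviating to no prototype nets 17.
mediocre: assigned no prototype, nets 17; deviating to the prototype nets 28 − 14 = 14.
Both types strictly prefer their assigned action; no profitable deviation.

Neither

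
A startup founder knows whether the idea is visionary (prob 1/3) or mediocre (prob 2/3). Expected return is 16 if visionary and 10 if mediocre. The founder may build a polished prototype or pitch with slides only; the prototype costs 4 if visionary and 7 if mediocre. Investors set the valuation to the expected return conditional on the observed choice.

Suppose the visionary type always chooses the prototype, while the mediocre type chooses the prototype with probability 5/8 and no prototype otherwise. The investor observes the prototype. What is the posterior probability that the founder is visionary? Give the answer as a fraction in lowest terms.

4/9

P(the prototype) = (1/3)·1 + (2/3)·(5/8) = 3/4.
By Bayes' rule, P(visionary | the prototype) = (1/3) / (3/4) = 4/9.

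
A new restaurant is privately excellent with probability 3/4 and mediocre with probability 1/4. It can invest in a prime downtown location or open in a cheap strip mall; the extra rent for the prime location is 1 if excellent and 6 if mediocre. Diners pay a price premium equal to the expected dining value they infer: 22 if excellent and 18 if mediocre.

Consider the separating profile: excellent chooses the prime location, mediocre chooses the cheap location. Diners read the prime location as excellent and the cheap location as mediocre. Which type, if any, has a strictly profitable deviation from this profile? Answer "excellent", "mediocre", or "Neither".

The prime location pays 22; the cheap location pays 18.
excellent: assigned the prime location, nets 22 − 1 = 21; deviating to the cheap location nets 18.
mediocre: assigned the cheap location, nets 18; deviating to the prime location nets 22 − 6 = 16.
Both types strictly prefer their assigned action; no profitable deviation.

Neither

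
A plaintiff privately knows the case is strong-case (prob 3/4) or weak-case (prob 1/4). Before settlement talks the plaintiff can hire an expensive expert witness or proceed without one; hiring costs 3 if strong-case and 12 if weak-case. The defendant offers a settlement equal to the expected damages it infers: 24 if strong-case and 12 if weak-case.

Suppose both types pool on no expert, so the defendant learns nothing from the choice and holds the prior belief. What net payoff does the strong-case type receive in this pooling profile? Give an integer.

Pooled settlement = 3/4·24 + 1/4·12 = 21.
strong-case pays no cost for no expert, so net payoff = 21.

21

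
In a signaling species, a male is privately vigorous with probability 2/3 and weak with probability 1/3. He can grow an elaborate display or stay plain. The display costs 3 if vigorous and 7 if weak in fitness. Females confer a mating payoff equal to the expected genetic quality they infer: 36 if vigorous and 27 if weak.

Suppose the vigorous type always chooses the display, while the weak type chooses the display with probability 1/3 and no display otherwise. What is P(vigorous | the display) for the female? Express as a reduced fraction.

P(the display) = (2/3)·1 + (1/3)·(1/3) = 7/9.
By Bayes' rule, P(vigorous | the display) = (2/3) / (7/9) = 6/7.

6/7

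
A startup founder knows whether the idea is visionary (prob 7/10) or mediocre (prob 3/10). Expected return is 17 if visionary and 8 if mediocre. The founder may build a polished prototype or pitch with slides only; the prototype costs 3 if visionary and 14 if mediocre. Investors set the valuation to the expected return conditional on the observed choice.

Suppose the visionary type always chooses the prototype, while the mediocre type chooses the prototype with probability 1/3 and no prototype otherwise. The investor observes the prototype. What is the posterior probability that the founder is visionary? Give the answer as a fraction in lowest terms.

7/8

P(the prototype) = (7/10)·1 + (3/10)·(1/3) = 4/5.
By Bayes' rule, P(visionary | the prototype) = (7/10) / (4/5) = 7/8.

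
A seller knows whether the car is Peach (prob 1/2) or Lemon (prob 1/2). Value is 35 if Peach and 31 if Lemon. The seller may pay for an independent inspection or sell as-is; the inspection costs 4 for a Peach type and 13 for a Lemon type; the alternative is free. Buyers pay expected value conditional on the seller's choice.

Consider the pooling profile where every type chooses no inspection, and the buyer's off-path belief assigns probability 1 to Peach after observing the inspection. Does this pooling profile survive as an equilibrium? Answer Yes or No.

Yes

On path, the buyer holds the prior and pays 1/2·35 + 1/2·31 = 33. Off path (the inspection), believing Peach, it pays 35.
Peach: no inspection nets 33; the inspection nets 35 − 4 = 31. Peach stays.
Lemon: no inspection nets 33; the inspection nets 35 − 13 = 22. Lemon stays.
No type deviates, so pooling is sustained.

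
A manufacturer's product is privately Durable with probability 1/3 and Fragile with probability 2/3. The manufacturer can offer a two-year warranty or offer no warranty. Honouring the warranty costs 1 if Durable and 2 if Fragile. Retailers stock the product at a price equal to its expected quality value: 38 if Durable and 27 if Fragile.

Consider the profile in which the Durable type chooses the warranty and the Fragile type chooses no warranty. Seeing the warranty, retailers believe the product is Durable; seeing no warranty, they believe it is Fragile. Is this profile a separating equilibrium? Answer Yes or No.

Under these beliefs, the warranty earns price 38 and no warranty earns price 27.
Durable: the warranty nets 38 − 1 = 37; no warranty nets 27. Durable prefers the warranty.
Fragile: the warranty nets 38 − 2 = 36; no warranty nets 27. Fragile would deviate to the warranty.
Fragile has a profitable deviation, so the profile is not an equilibrium.

No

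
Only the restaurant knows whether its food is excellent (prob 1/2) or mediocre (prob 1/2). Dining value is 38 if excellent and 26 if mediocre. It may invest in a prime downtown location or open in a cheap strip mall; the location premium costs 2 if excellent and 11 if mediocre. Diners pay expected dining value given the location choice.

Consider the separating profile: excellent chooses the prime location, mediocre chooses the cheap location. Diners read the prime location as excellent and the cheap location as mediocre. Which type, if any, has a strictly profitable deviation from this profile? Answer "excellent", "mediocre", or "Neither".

The prime location pays 38; the cheap location pays 26.
excellent: assigned the prime location, nets 38 − 2 = 36; deviating to the cheap location nets 26.
mediocre: assigned the cheap location, nets 26; deviating to the prime location nets 38 − 11 = 27.
The mediocre type gains 1 by deviating.

mediocre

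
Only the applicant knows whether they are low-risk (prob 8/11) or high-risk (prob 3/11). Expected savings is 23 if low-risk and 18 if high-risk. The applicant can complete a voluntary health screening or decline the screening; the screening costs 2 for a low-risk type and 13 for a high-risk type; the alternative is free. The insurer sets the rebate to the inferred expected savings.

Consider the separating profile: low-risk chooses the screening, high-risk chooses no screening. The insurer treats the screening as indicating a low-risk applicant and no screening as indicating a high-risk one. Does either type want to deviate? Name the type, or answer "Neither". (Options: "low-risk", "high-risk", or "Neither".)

The screening pays 23; no screening pays 18.
low-risk: assigned the screening, nets 23 − 2 = 21; deviating to no screening nets 18.
high-risk: assigned no screening, nets 18; deviating to the screening nets 23 − 13 = 10.
Both types strictly prefer their assigned action; no profitable deviation.

Neither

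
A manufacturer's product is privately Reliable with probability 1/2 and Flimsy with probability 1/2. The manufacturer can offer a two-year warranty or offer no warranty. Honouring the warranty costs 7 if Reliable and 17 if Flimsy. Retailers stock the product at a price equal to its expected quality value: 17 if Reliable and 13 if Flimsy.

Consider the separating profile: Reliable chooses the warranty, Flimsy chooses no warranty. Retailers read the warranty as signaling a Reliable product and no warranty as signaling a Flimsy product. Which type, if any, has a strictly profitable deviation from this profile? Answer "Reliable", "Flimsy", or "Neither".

The warranty pays 17; no warranty pays 13.
Reliable: assigned the warranty, nets 17 − 7 = 10; deviating to no warranty nets 13.
Flimsy: assigned no warranty, nets 13; deviating to the warranty nets 17 − 17 = 0.
The Reliable type gains 3 by deviating.

Reliable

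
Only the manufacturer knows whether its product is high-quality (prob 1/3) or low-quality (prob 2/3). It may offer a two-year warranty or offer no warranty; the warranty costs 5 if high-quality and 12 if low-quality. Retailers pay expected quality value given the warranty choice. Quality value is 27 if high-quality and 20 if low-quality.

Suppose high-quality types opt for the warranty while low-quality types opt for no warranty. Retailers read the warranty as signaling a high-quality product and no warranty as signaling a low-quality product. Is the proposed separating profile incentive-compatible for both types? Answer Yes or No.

Under these beliefs, the warranty earns price 27 and no warranty earns price 20.
high-quality: the warranty nets 27 − 5 = 22; no warranty nets 20. high-quality prefers the warranty.
low-quality: the warranty nets 27 − 12 = 15; no warranty nets 20. low-quality prefers no warranty.
Neither type deviates, so the separating profile is an equilibrium.

Yes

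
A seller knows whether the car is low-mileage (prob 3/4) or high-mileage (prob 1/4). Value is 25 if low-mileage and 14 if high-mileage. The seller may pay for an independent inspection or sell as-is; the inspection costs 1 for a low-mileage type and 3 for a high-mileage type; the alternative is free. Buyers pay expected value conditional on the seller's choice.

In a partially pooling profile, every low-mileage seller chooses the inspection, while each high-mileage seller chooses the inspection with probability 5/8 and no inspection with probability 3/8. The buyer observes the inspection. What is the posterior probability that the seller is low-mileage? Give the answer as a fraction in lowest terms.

P(the inspection) = (3/4)·1 + (1/4)·(5/8) = 29/32.
By Bayes' rule, P(low-mileage | the inspection) = (3/4) / (29/32) = 24/29.

24/29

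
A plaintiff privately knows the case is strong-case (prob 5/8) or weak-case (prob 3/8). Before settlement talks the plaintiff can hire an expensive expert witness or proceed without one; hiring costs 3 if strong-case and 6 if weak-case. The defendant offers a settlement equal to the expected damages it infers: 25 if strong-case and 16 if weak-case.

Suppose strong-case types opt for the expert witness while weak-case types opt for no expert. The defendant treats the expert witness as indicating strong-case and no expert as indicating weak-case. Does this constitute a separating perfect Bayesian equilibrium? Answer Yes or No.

Under these beliefs, the expert witness earns settlement 25 and no expert earns settlement 16.
strong-case: the expert witness nets 25 − 3 = 22; no expert nets 16. strong-case prefers the expert witness.
weak-case: the expert witness nets 25 − 6 = 19; no expert nets 16. weak-case would deviate to the expert witness.
weak-case has a profitable deviation, so the profile is not an equilibrium.

No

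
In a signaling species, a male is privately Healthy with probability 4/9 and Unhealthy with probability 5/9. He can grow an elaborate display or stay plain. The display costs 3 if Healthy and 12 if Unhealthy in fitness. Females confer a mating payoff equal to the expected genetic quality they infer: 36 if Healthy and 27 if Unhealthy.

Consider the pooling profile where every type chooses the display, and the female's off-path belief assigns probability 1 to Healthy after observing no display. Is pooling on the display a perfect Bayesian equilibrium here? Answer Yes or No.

On path, the female holds the prior and pays 4/9·36 + 5/9·27 = 31. Off path (no display), believing Healthy, it pays 36.
Healthy: the display nets 31 − 3 = 28; no display nets 36. Healthy would deviate.
Unhealthy: the display nets 31 − 12 = 19; no display nets 36. Unhealthy would deviate.
A type deviates, so pooling fails.

No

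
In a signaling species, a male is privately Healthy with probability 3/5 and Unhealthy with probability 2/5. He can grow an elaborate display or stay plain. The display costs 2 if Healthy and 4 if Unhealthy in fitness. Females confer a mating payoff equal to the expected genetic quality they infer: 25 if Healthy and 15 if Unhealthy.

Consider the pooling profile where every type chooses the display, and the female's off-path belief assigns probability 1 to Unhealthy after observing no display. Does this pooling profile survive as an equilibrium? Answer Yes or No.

Yes

On path, the female holds the prior and pays 3/5·25 + 2/5·15 = 21. Off path (no display), believing Unhealthy, it pays 15.
Healthy: the display nets 21 − 2 = 19; no display nets 15. Healthy stays.
Unhealthy: the display nets 21 − 4 = 17; no display nets 15. Unhealthy stays.
No type deviates, so pooling is sustained.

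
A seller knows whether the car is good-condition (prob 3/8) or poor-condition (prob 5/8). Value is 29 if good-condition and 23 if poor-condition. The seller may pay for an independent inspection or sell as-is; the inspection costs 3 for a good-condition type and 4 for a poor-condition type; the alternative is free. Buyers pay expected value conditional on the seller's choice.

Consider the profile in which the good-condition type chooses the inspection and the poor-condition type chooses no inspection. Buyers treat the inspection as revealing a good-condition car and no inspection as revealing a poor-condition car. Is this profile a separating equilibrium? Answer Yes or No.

Under these beliefs, the inspection earns price 29 and no inspection earns price 23.
good-condition: the inspection nets 29 − 3 = 26; no inspection nets 23. good-condition prefers the inspection.
poor-condition: the inspection nets 29 − 4 = 25; no inspection nets 23. poor-condition would deviate to the inspection.
poor-condition has a profitable deviation, so the profile is not an equilibrium.

No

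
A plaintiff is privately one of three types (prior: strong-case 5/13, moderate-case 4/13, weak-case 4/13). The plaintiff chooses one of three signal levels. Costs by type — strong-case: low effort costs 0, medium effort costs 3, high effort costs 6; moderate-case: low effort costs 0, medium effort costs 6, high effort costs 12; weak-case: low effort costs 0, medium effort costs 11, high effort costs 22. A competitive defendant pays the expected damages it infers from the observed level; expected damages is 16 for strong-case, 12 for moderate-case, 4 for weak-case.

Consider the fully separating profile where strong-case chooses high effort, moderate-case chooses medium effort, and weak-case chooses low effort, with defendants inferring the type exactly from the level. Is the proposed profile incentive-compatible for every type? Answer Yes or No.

Yes

Separating settlements: high effort → 16, medium effort → 12, low effort → 4.
strong-case (assigned high effort): low effort: 4 − 0 = 4; medium effort: 12 − 3 = 9; high effort: 16 − 6 = 10. strong-case stays.
moderate-case (assigned medium effort): low effort: 4 − 0 = 4; medium effort: 12 − 6 = 6; high effort: 16 − 12 = 4. moderate-case stays.
weak-case (assigned low effort): low effort: 4 − 0 = 4; medium effort: 12 − 11 = 1; high effort: 16 − 22 = -6. weak-case stays.
Every type prefers its assigned level; separation holds.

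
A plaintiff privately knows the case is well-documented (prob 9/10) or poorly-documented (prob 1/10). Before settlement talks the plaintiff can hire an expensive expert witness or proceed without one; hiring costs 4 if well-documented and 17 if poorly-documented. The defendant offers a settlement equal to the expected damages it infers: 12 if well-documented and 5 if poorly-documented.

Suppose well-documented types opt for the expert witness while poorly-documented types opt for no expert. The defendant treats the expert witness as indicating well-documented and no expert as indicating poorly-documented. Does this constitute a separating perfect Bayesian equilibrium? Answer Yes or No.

Yes

Under these beliefs, the expert witness earns settlement 12 and no expert earns settlement 5.
well-documented: the expert witness nets 12 − 4 = 8; no expert nets 5. well-documented prefers the expert witness.
poorly-documented: the expert witness nets 12 − 17 = -5; no expert nets 5. poorly-documented prefers no expert.
Neither type deviates, so the separating profile is an equilibrium.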